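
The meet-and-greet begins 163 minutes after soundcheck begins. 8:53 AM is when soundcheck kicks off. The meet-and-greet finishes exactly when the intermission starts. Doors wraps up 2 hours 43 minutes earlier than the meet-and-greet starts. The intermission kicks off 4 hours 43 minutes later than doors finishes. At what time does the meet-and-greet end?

The meet-and-greet starts at 8:53 AM + 163 min = 11:36 AM.
Doors ends at 11:36 AM − 163 min = 8:53 AM.
The intermission starts at 8:53 AM + 283 min = 1:36 PM.
So the meet-and-greet ends at 1:36 PM.

1:36 PM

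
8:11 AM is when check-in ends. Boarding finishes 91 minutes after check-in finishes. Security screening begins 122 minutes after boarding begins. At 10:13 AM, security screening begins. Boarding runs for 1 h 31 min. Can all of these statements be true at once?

Yes

Boarding ends at 8:11 AM + 91 min = 9:42 AM.
Boarding starts at 9:42 AM − 91 min = 8:11 AM.
Security screening starts at 8:11 AM + 122 min = 10:13 AM.
That matches the stated 10:13 AM, so the schedule is consistent.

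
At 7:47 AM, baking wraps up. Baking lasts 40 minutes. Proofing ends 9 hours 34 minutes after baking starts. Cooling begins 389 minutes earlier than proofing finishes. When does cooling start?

Baking starts at 7:47 AM − 40 min = 7:07 AM.
Proofing ends at 7:07 AM + 574 min = 4:41 PM.
Cooling starts at 4:41 PM − 389 min = 10:12 AM.

10:12 AM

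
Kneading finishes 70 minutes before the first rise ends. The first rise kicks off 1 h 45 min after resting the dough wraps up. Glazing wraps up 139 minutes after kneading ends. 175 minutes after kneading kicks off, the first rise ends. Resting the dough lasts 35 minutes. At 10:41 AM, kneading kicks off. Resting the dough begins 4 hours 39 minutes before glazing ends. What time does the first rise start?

12:26 PM

The first rise ends at 10:41 AM + 175 min = 1:36 PM.
Kneading ends at 1:36 PM − 70 min = 12:26 PM.
Glazing ends at 12:26 PM + 139 min = 2:45 PM.
Resting the dough starts at 2:45 PM − 279 min = 10:06 AM.
Resting the dough ends at 10:06 AM + 35 min = 10:41 AM.
The first rise starts at 10:41 AM + 105 min = 12:26 PM.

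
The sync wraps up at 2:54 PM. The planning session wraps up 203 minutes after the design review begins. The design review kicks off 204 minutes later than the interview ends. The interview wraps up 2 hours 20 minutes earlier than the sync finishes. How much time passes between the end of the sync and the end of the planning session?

4 h 27 min

The interview ends at 2:54 PM − 140 min = 12:34 PM.
The design review starts at 12:34 PM + 204 min = 3:58 PM.
The planning session ends at 3:58 PM + 203 min = 7:21 PM.
From 2:54 PM to 7:21 PM is 4 h 27 min.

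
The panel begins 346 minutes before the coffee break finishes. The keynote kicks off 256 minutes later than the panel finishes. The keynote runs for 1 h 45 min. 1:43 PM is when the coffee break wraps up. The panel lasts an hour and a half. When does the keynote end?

3:28 PM

The panel starts at 1:43 PM − 346 min = 7:57 AM.
The panel ends at 7:57 AM + 90 min = 9:27 AM.
The keynote starts at 9:27 AM + 256 min = 1:43 PM.
The keynote ends at 1:43 PM + 105 min = 3:28 PM.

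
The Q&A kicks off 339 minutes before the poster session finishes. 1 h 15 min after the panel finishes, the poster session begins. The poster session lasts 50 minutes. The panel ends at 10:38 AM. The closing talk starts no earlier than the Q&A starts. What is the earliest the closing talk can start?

The poster session starts at 10:38 AM + 75 min = 11:53 AM.
The poster session ends at 11:53 AM + 50 min = 12:43 PM.
The Q&A starts at 12:43 PM − 339 min = 7:04 AM.
The closing talk is bounded by the Q&A, so the earliest it can start is 7:04 AM.

7:04 AM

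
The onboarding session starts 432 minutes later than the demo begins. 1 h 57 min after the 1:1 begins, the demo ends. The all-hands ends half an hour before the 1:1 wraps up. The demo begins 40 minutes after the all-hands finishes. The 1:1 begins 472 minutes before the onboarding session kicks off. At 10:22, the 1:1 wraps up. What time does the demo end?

The all-hands ends at 10:22 − 30 min = 09:52.
The demo starts at 09:52 + 40 min = 10:32.
The onboarding session starts at 10:32 + 432 min = 17:44.
The 1:1 starts at 17:44 − 472 min = 09:52.
The demo ends at 09:52 + 117 min = 11:49.

11:49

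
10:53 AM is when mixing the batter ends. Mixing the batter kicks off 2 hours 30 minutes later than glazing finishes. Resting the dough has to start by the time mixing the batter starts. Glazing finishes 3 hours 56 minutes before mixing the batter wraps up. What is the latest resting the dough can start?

9:27 AM

Glazing ends at 10:53 AM − 236 min = 6:57 AM.
Mixing the batter starts at 6:57 AM + 150 min = 9:27 AM.
Resting the dough is bounded by mixing the batter, so the latest it can start is 9:27 AM.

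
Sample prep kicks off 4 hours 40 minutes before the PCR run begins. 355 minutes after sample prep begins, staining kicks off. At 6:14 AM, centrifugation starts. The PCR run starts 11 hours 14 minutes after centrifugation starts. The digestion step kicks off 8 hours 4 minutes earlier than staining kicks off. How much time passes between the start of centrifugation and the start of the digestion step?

4 h 25 min

The PCR run starts at 6:14 AM + 674 min = 5:28 PM.
Sample prep starts at 5:28 PM − 280 min = 12:48 PM.
Staining starts at 12:48 PM + 355 min = 6:43 PM.
The digestion step starts at 6:43 PM − 484 min = 10:39 AM.
From 6:14 AM to 10:39 AM is 4 h 25 min.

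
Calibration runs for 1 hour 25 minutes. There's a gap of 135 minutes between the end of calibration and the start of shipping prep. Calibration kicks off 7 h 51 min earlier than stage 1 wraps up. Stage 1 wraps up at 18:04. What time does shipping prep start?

13:53

Calibration starts at 18:04 − 471 min = 10:13.
Calibration ends at 10:13 + 85 min = 11:38.
Shipping prep starts at 11:38 + 135 min = 13:53.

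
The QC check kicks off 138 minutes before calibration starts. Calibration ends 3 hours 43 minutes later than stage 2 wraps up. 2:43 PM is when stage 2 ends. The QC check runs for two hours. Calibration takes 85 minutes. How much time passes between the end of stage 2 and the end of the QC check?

2 hours

Calibration ends at 2:43 PM + 223 min = 6:26 PM.
Calibration starts at 6:26 PM − 85 min = 5:01 PM.
The QC check starts at 5:01 PM − 138 min = 2:43 PM.
The QC check ends at 2:43 PM + 120 min = 4:43 PM.
From 2:43 PM to 4:43 PM is 2 hours.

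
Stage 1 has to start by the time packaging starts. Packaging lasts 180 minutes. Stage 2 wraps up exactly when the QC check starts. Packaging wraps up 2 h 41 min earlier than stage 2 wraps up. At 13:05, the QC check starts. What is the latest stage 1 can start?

Stage 2 ends at 13:05.
Packaging ends at 13:05 − 161 min = 10:24.
Packaging starts at 10:24 − 180 min = 07:24.
Stage 1 is bounded by packaging, so the latest it can start is 07:24.

07:24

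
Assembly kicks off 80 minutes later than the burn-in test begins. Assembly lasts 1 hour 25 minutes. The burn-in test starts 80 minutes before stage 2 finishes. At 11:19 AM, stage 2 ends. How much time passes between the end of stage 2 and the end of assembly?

The burn-in test starts at 11:19 AM − 80 min = 9:59 AM.
Assembly starts at 9:59 AM + 80 min = 11:19 AM.
Assembly ends at 11:19 AM + 85 min = 12:44 PM.
From 11:19 AM to 12:44 PM is 1 h 25 min.

1 h 25 min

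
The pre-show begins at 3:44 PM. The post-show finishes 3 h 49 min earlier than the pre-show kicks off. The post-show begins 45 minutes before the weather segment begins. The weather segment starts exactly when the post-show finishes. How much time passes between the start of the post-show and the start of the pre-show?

The post-show ends at 3:44 PM − 229 min = 11:55 AM.
So the weather segment starts at 11:55 AM.
The post-show starts at 11:55 AM − 45 min = 11:10 AM.
From 11:10 AM to 3:44 PM is 4 h 34 min.

4 h 34 min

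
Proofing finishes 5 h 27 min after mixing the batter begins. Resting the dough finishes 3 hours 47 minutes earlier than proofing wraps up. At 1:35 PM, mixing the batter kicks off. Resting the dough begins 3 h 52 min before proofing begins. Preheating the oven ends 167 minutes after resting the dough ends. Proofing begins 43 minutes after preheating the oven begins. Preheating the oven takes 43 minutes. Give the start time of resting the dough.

Proofing ends at 1:35 PM + 327 min = 7:02 PM.
Resting the dough ends at 7:02 PM − 227 min = 3:15 PM.
Preheating the oven ends at 3:15 PM + 167 min = 6:02 PM.
Preheating the oven starts at 6:02 PM − 43 min = 5:19 PM.
Proofing starts at 5:19 PM + 43 min = 6:02 PM.
Resting the dough starts at 6:02 PM − 232 min = 2:10 PM.

2:10 PM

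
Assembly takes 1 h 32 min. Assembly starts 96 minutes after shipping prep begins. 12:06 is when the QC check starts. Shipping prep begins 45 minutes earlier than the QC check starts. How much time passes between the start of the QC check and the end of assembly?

2 h 23 min

Shipping prep starts at 12:06 − 45 min = 11:21.
Assembly starts at 11:21 + 96 min = 12:57.
Assembly ends at 12:57 + 92 min = 14:29.
From 12:06 to 14:29 is 2 h 23 min.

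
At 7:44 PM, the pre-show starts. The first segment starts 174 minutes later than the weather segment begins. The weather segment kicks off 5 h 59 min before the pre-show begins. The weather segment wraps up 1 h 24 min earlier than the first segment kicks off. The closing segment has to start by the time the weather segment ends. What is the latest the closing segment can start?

The weather segment starts at 7:44 PM − 359 min = 1:45 PM.
The first segment starts at 1:45 PM + 174 min = 4:39 PM.
The weather segment ends at 4:39 PM − 84 min = 3:15 PM.
The closing segment is bounded by the weather segment, so the latest it can start is 3:15 PM.

3:15 PM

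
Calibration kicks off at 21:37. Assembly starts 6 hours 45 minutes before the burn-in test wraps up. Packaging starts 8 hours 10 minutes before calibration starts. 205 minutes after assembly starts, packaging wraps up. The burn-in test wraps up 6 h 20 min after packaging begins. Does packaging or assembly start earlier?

Packaging starts at 21:37 − 490 min = 13:27.
The burn-in test ends at 13:27 + 380 min = 19:47.
Assembly starts at 19:47 − 405 min = 13:02.
Packaging starts at 13:27 and assembly starts at 13:02, so assembly is first.

assembly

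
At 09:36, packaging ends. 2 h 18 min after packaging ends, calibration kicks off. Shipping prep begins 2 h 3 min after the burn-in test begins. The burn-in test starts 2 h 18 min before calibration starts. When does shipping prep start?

11:39

Calibration starts at 09:36 + 138 min = 11:54.
The burn-in test starts at 11:54 − 138 min = 09:36.
Shipping prep starts at 09:36 + 123 min = 11:39.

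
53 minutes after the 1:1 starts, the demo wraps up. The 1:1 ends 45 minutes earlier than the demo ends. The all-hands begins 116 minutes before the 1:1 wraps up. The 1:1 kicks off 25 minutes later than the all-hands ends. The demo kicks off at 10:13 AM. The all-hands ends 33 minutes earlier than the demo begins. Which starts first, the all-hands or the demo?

the all-hands

The all-hands ends at 10:13 AM − 33 min = 9:40 AM.
The 1:1 starts at 9:40 AM + 25 min = 10:05 AM.
The demo ends at 10:05 AM + 53 min = 10:58 AM.
The 1:1 ends at 10:58 AM − 45 min = 10:13 AM.
The all-hands starts at 10:13 AM − 116 min = 8:17 AM.
The all-hands starts at 8:17 AM and the demo starts at 10:13 AM, so the all-hands is first.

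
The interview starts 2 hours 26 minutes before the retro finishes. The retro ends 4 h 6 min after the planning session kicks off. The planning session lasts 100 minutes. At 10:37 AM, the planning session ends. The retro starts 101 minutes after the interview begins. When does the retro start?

The planning session starts at 10:37 AM − 100 min = 8:57 AM.
The retro ends at 8:57 AM + 246 min = 1:03 PM.
The interview starts at 1:03 PM − 146 min = 10:37 AM.
The retro starts at 10:37 AM + 101 min = 12:18 PM.

12:18 PM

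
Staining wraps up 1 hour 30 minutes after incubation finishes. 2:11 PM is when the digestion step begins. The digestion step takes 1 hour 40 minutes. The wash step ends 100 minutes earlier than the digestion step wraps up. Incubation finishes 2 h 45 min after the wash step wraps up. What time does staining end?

The digestion step ends at 2:11 PM + 100 min = 3:51 PM.
The wash step ends at 3:51 PM − 100 min = 2:11 PM.
Incubation ends at 2:11 PM + 165 min = 4:56 PM.
Staining ends at 4:56 PM + 90 min = 6:26 PM.

6:26 PM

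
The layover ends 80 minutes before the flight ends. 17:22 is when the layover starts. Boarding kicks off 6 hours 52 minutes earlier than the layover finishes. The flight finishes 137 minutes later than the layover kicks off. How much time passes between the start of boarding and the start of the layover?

The flight ends at 17:22 + 137 min = 19:39.
The layover ends at 19:39 − 80 min = 18:19.
Boarding starts at 18:19 − 412 min = 11:27.
From 11:27 to 17:22 is 355 minutes.

355 minutes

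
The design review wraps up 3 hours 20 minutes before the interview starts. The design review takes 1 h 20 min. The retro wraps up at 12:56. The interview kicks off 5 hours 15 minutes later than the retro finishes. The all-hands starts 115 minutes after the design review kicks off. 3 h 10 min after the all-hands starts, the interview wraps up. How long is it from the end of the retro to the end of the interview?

The interview starts at 12:56 + 315 min = 18:11.
The design review ends at 18:11 − 200 min = 14:51.
The design review starts at 14:51 − 80 min = 13:31.
The all-hands starts at 13:31 + 115 min = 15:26.
The interview ends at 15:26 + 190 min = 18:36.
From 12:56 to 18:36 is 340 minutes.

340 minutes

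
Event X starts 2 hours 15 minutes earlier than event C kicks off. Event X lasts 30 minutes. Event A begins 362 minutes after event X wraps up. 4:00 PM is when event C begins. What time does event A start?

8:17 PM

Event X starts at 4:00 PM − 135 min = 1:45 PM.
Event X ends at 1:45 PM + 30 min = 2:15 PM.
Event A starts at 2:15 PM + 362 min = 8:17 PM.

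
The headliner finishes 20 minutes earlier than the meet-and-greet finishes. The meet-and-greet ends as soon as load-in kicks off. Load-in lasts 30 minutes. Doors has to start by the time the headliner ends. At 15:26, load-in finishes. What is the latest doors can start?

14:36

Load-in starts at 15:26 − 30 min = 14:56.
So the meet-and-greet ends at 14:56.
The headliner ends at 14:56 − 20 min = 14:36.
Doors is bounded by the headliner, so the latest it can start is 14:36.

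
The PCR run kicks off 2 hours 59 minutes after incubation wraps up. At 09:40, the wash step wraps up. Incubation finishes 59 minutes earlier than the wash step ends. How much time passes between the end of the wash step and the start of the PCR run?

120 minutes

Incubation ends at 09:40 − 59 min = 08:41.
The PCR run starts at 08:41 + 179 min = 11:40.
From 09:40 to 11:40 is 120 minutes.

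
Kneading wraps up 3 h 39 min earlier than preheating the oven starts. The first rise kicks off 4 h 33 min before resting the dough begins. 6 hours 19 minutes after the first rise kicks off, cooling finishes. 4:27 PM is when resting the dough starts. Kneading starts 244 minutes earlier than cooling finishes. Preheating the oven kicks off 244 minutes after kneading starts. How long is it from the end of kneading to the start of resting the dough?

1 hour 53 minutes

The first rise starts at 4:27 PM − 273 min = 11:54 AM.
Cooling ends at 11:54 AM + 379 min = 6:13 PM.
Kneading starts at 6:13 PM − 244 min = 2:09 PM.
Preheating the oven starts at 2:09 PM + 244 min = 6:13 PM.
Kneading ends at 6:13 PM − 219 min = 2:34 PM.
From 2:34 PM to 4:27 PM is 1 hour 53 minutes.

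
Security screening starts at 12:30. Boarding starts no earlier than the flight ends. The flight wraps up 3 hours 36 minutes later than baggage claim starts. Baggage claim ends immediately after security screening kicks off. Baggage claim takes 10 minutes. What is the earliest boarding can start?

15:56

Baggage claim ends at 12:30.
Baggage claim starts at 12:30 − 10 min = 12:20.
The flight ends at 12:20 + 216 min = 15:56.
Boarding is bounded by the flight, so the earliest it can start is 15:56.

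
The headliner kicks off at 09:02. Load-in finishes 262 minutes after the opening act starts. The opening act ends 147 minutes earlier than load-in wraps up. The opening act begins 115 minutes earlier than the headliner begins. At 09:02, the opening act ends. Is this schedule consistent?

The opening act starts at 09:02 − 115 min = 07:07.
Load-in ends at 07:07 + 262 min = 11:29.
The opening act ends at 11:29 − 147 min = 09:02.
That matches the stated 09:02, so the schedule is consistent.

Yes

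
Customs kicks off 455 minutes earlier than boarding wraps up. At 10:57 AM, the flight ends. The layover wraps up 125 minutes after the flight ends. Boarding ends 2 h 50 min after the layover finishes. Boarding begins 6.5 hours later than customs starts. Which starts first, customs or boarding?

customs

The layover ends at 10:57 AM + 125 min = 1:02 PM.
Boarding ends at 1:02 PM + 170 min = 3:52 PM.
Customs starts at 3:52 PM − 455 min = 8:17 AM.
Boarding starts at 8:17 AM + 390 min = 2:47 PM.
Customs starts at 8:17 AM and boarding starts at 2:47 PM, so customs is first.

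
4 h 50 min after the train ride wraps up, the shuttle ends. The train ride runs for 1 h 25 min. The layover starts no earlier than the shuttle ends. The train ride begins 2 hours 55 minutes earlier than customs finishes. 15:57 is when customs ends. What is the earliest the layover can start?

The train ride starts at 15:57 − 175 min = 13:02.
The train ride ends at 13:02 + 85 min = 14:27.
The shuttle ends at 14:27 + 290 min = 19:17.
The layover is bounded by the shuttle, so the earliest it can start is 19:17.

19:17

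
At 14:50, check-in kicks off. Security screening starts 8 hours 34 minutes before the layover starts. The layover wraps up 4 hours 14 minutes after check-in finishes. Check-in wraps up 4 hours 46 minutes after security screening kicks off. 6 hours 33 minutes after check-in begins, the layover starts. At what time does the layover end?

21:49

The layover starts at 14:50 + 393 min = 21:23.
Security screening starts at 21:23 − 514 min = 12:49.
Check-in ends at 12:49 + 286 min = 17:35.
The layover ends at 17:35 + 254 min = 21:49.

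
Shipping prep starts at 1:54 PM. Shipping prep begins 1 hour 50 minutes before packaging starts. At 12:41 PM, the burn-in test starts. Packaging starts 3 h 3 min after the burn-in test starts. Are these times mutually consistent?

Packaging starts at 12:41 PM + 183 min = 3:44 PM.
Shipping prep starts at 3:44 PM − 110 min = 1:54 PM.
That matches the stated 1:54 PM, so the schedule is consistent.

Yes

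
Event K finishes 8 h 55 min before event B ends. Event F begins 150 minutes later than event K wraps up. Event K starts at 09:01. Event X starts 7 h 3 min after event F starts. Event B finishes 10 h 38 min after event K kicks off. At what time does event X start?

20:17

Event B ends at 09:01 + 638 min = 19:39.
Event K ends at 19:39 − 535 min = 10:44.
Event F starts at 10:44 + 150 min = 13:14.
Event X starts at 13:14 + 423 min = 20:17.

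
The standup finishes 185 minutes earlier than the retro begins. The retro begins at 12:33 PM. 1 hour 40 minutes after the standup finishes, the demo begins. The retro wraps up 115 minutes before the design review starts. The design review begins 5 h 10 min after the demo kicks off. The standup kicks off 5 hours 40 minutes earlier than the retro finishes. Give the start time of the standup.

8:43 AM

The standup ends at 12:33 PM − 185 min = 9:28 AM.
The demo starts at 9:28 AM + 100 min = 11:08 AM.
The design review starts at 11:08 AM + 310 min = 4:18 PM.
The retro ends at 4:18 PM − 115 min = 2:23 PM.
The standup starts at 2:23 PM − 340 min = 8:43 AM.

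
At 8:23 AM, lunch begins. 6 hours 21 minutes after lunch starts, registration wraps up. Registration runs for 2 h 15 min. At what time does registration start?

Registration ends at 8:23 AM + 381 min = 2:44 PM.
Registration starts at 2:44 PM − 135 min = 12:29 PM.

12:29 PM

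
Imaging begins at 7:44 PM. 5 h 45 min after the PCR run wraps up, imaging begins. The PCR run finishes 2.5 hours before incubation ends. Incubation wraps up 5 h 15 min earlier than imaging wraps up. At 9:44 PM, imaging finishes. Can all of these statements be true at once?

Yes

Incubation ends at 9:44 PM − 315 min = 4:29 PM.
The PCR run ends at 4:29 PM − 150 min = 1:59 PM.
Imaging starts at 1:59 PM + 345 min = 7:44 PM.
That matches the stated 7:44 PM, so the schedule is consistent.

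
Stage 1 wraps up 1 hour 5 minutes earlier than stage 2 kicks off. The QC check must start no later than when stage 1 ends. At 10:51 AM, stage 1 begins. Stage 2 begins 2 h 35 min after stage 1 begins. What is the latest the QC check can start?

Stage 2 starts at 10:51 AM + 155 min = 1:26 PM.
Stage 1 ends at 1:26 PM − 65 min = 12:21 PM.
The QC check is bounded by stage 1, so the latest it can start is 12:21 PM.

12:21 PM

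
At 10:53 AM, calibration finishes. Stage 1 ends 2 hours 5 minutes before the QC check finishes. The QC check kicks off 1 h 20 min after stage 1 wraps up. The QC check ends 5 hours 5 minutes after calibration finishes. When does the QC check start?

3:13 PM

The QC check ends at 10:53 AM + 305 min = 3:58 PM.
Stage 1 ends at 3:58 PM − 125 min = 1:53 PM.
The QC check starts at 1:53 PM + 80 min = 3:13 PM.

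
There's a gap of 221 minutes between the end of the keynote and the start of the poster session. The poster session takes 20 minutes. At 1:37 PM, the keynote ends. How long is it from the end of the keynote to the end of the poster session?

The poster session starts at 1:37 PM + 221 min = 5:18 PM.
The poster session ends at 5:18 PM + 20 min = 5:38 PM.
From 1:37 PM to 5:38 PM is 4 h 1 min.

4 h 1 min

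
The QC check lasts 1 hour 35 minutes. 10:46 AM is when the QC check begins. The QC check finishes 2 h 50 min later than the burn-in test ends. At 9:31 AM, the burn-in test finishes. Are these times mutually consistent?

Yes

The QC check ends at 9:31 AM + 170 min = 12:21 PM.
The QC check starts at 12:21 PM − 95 min = 10:46 AM.
That matches the stated 10:46 AM, so the schedule is consistent.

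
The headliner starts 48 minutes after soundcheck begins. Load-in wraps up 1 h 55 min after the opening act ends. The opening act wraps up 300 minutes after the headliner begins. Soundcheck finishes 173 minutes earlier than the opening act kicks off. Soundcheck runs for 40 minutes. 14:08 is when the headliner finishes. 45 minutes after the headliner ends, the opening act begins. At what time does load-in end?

19:03

The opening act starts at 14:08 + 45 min = 14:53.
Soundcheck ends at 14:53 − 173 min = 12:00.
Soundcheck starts at 12:00 − 40 min = 11:20.
The headliner starts at 11:20 + 48 min = 12:08.
The opening act ends at 12:08 + 300 min = 17:08.
Load-in ends at 17:08 + 115 min = 19:03.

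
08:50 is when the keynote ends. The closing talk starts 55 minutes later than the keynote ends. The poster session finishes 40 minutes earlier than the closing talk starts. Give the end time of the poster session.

09:05

The closing talk starts at 08:50 + 55 min = 09:45.
The poster session ends at 09:45 − 40 min = 09:05.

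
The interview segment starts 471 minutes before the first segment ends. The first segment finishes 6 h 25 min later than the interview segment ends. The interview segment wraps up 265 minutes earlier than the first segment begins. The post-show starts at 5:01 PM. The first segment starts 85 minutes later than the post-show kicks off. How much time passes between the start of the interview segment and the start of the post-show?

The first segment starts at 5:01 PM + 85 min = 6:26 PM.
The interview segment ends at 6:26 PM − 265 min = 2:01 PM.
The first segment ends at 2:01 PM + 385 min = 8:26 PM.
The interview segment starts at 8:26 PM − 471 min = 12:35 PM.
From 12:35 PM to 5:01 PM is 266 minutes.

266 minutes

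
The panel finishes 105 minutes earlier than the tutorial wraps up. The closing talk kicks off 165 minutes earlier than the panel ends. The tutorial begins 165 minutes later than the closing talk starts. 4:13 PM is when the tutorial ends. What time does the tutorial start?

The panel ends at 4:13 PM − 105 min = 2:28 PM.
The closing talk starts at 2:28 PM − 165 min = 11:43 AM.
The tutorial starts at 11:43 AM + 165 min = 2:28 PM.

2:28 PM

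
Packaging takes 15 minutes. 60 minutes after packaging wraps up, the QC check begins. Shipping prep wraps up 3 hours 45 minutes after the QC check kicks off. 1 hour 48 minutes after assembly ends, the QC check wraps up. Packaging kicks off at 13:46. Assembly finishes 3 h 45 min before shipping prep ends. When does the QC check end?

16:49

Packaging ends at 13:46 + 15 min = 14:01.
The QC check starts at 14:01 + 60 min = 15:01.
Shipping prep ends at 15:01 + 225 min = 18:46.
Assembly ends at 18:46 − 225 min = 15:01.
The QC check ends at 15:01 + 108 min = 16:49.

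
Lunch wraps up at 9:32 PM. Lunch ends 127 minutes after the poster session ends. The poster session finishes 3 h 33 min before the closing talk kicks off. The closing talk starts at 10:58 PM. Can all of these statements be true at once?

Yes

The poster session ends at 10:58 PM − 213 min = 7:25 PM.
Lunch ends at 7:25 PM + 127 min = 9:32 PM.
That matches the stated 9:32 PM, so the schedule is consistent.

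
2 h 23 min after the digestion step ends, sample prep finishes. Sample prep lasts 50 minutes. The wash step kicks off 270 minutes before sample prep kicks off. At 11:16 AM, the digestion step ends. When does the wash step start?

Sample prep ends at 11:16 AM + 143 min = 1:39 PM.
Sample prep starts at 1:39 PM − 50 min = 12:49 PM.
The wash step starts at 12:49 PM − 270 min = 8:19 AM.

8:19 AM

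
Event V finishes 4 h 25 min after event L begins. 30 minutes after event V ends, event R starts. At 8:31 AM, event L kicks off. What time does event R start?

Event V ends at 8:31 AM + 265 min = 12:56 PM.
Event R starts at 12:56 PM + 30 min = 1:26 PM.

1:26 PM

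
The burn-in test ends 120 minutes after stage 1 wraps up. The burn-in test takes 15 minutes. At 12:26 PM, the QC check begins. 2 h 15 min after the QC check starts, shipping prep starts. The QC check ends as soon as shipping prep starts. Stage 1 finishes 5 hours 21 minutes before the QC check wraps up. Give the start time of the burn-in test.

11:05 AM

Shipping prep starts at 12:26 PM + 135 min = 2:41 PM.
So the QC check ends at 2:41 PM.
Stage 1 ends at 2:41 PM − 321 min = 9:20 AM.
The burn-in test ends at 9:20 AM + 120 min = 11:20 AM.
The burn-in test starts at 11:20 AM − 15 min = 11:05 AM.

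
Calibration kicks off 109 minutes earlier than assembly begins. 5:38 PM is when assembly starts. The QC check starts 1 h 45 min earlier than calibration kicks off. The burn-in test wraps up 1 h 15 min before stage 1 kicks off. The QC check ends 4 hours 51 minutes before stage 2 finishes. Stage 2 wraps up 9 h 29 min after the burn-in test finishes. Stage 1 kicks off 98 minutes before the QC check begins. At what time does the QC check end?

Calibration starts at 5:38 PM − 109 min = 3:49 PM.
The QC check starts at 3:49 PM − 105 min = 2:04 PM.
Stage 1 starts at 2:04 PM − 98 min = 12:26 PM.
The burn-in test ends at 12:26 PM − 75 min = 11:11 AM.
Stage 2 ends at 11:11 AM + 569 min = 8:40 PM.
The QC check ends at 8:40 PM − 291 min = 3:49 PM.

3:49 PM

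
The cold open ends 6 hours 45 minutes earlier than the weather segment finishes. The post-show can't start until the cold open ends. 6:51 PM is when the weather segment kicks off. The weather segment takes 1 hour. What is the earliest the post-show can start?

1:06 PM

The weather segment ends at 6:51 PM + 60 min = 7:51 PM.
The cold open ends at 7:51 PM − 405 min = 1:06 PM.
The post-show is bounded by the cold open, so the earliest it can start is 1:06 PM.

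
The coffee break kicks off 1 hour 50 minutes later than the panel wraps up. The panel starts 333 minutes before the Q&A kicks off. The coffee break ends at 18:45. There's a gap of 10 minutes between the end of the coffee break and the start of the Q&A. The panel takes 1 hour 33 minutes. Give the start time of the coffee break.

16:45

The Q&A starts at 18:45 + 10 min = 18:55.
The panel starts at 18:55 − 333 min = 13:22.
The panel ends at 13:22 + 93 min = 14:55.
The coffee break starts at 14:55 + 110 min = 16:45.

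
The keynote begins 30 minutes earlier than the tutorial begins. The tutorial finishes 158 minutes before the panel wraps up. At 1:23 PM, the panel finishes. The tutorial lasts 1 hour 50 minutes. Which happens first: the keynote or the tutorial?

the keynote

The tutorial ends at 1:23 PM − 158 min = 10:45 AM.
The tutorial starts at 10:45 AM − 110 min = 8:55 AM.
The keynote starts at 8:55 AM − 30 min = 8:25 AM.
The keynote starts at 8:25 AM and the tutorial starts at 8:55 AM, so the keynote is first.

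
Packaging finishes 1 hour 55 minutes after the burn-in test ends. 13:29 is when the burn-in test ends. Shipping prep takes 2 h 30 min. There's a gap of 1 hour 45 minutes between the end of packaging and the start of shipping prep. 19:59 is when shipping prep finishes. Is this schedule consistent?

Packaging ends at 13:29 + 115 min = 15:24.
Shipping prep starts at 15:24 + 105 min = 17:09.
Shipping prep ends at 17:09 + 150 min = 19:39.
But shipping prep is also said to end at 19:59 — a 20-minute conflict.

No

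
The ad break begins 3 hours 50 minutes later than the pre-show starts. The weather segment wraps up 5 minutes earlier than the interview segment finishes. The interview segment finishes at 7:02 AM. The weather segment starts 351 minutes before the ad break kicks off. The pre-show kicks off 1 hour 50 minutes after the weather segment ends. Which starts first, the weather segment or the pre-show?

the weather segment

The weather segment ends at 7:02 AM − 5 min = 6:57 AM.
The pre-show starts at 6:57 AM + 110 min = 8:47 AM.
The ad break starts at 8:47 AM + 230 min = 12:37 PM.
The weather segment starts at 12:37 PM − 351 min = 6:46 AM.
The weather segment starts at 6:46 AM and the pre-show starts at 8:47 AM, so the weather segment is first.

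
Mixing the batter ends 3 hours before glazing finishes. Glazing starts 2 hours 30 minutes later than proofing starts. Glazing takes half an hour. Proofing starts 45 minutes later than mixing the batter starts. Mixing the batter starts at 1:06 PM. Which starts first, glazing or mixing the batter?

mixing the batter

Proofing starts at 1:06 PM + 45 min = 1:51 PM.
Glazing starts at 1:51 PM + 150 min = 4:21 PM.
Glazing starts at 4:21 PM and mixing the batter starts at 1:06 PM, so mixing the batter is first.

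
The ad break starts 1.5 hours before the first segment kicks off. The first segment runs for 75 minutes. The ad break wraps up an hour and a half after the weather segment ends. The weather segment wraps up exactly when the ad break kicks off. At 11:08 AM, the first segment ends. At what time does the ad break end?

9:53 AM

The first segment starts at 11:08 AM − 75 min = 9:53 AM.
The ad break starts at 9:53 AM − 90 min = 8:23 AM.
So the weather segment ends at 8:23 AM.
The ad break ends at 8:23 AM + 90 min = 9:53 AM.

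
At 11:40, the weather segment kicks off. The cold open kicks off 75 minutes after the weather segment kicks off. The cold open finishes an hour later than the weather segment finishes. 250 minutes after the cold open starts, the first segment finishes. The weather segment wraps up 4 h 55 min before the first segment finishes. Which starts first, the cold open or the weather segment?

the weather segment

The cold open starts at 11:40 + 75 min = 12:55.
The cold open starts at 12:55 and the weather segment starts at 11:40, so the weather segment is first.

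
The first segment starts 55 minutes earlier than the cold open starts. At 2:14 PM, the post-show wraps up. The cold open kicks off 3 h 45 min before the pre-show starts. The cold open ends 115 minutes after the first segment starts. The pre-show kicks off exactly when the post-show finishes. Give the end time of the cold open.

The pre-show starts at 2:14 PM.
The cold open starts at 2:14 PM − 225 min = 10:29 AM.
The first segment starts at 10:29 AM − 55 min = 9:34 AM.
The cold open ends at 9:34 AM + 115 min = 11:29 AM.

11:29 AM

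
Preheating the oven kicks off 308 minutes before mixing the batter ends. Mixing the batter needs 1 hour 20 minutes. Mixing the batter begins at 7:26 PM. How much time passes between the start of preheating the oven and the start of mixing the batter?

Mixing the batter ends at 7:26 PM + 80 min = 8:46 PM.
Preheating the oven starts at 8:46 PM − 308 min = 3:38 PM.
From 3:38 PM to 7:26 PM is 3 h 48 min.

3 h 48 min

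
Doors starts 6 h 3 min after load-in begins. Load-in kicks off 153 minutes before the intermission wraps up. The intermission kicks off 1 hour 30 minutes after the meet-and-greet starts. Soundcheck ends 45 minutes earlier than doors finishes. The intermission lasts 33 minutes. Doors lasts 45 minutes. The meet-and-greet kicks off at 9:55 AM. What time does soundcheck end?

3:28 PM

The intermission starts at 9:55 AM + 90 min = 11:25 AM.
The intermission ends at 11:25 AM + 33 min = 11:58 AM.
Load-in starts at 11:58 AM − 153 min = 9:25 AM.
Doors starts at 9:25 AM + 363 min = 3:28 PM.
Doors ends at 3:28 PM + 45 min = 4:13 PM.
Soundcheck ends at 4:13 PM − 45 min = 3:28 PM.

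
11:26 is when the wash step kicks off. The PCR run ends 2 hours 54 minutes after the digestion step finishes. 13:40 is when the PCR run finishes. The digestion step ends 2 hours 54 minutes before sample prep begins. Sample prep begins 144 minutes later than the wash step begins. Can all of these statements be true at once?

No

Sample prep starts at 11:26 + 144 min = 13:50.
The digestion step ends at 13:50 − 174 min = 10:56.
The PCR run ends at 10:56 + 174 min = 13:50.
But the PCR run is also said to end at 13:40 — a 10-minute conflict.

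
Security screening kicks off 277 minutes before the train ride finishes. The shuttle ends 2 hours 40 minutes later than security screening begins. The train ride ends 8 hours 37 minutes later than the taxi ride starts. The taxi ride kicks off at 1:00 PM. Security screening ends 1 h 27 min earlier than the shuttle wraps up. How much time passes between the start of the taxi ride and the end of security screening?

5 h 13 min

The train ride ends at 1:00 PM + 517 min = 9:37 PM.
Security screening starts at 9:37 PM − 277 min = 5:00 PM.
The shuttle ends at 5:00 PM + 160 min = 7:40 PM.
Security screening ends at 7:40 PM − 87 min = 6:13 PM.
From 1:00 PM to 6:13 PM is 5 h 13 min.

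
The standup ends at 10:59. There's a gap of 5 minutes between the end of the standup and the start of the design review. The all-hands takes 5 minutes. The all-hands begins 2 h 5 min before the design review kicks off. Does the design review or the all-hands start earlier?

The design review starts at 10:59 + 5 min = 11:04.
The all-hands starts at 11:04 − 125 min = 08:59.
The design review starts at 11:04 and the all-hands starts at 08:59, so the all-hands is first.

the all-hands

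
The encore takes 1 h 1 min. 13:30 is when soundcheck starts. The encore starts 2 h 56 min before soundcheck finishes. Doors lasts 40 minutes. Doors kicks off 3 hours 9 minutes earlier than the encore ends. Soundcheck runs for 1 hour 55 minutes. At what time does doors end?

11:01

Soundcheck ends at 13:30 + 115 min = 15:25.
The encore starts at 15:25 − 176 min = 12:29.
The encore ends at 12:29 + 61 min = 13:30.
Doors starts at 13:30 − 189 min = 10:21.
Doors ends at 10:21 + 40 min = 11:01.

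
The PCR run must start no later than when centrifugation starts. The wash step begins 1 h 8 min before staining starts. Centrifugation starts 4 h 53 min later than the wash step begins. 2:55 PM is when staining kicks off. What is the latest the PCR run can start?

The wash step starts at 2:55 PM − 68 min = 1:47 PM.
Centrifugation starts at 1:47 PM + 293 min = 6:40 PM.
The PCR run is bounded by centrifugation, so the latest it can start is 6:40 PM.

6:40 PM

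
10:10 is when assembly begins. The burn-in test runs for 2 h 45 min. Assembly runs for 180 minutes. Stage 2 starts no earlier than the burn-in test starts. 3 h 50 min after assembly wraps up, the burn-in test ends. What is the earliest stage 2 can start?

14:15

Assembly ends at 10:10 + 180 min = 13:10.
The burn-in test ends at 13:10 + 230 min = 17:00.
The burn-in test starts at 17:00 − 165 min = 14:15.
Stage 2 is bounded by the burn-in test, so the earliest it can start is 14:15.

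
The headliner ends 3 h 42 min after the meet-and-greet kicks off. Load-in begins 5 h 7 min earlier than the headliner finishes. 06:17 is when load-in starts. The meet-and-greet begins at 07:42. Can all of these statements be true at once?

Yes

The headliner ends at 07:42 + 222 min = 11:24.
Load-in starts at 11:24 − 307 min = 06:17.
That matches the stated 06:17, so the schedule is consistent.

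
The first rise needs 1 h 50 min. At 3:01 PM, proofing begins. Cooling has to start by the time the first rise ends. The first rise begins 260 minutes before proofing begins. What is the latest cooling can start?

The first rise starts at 3:01 PM − 260 min = 10:41 AM.
The first rise ends at 10:41 AM + 110 min = 12:31 PM.
Cooling is bounded by the first rise, so the latest it can start is 12:31 PM.

12:31 PM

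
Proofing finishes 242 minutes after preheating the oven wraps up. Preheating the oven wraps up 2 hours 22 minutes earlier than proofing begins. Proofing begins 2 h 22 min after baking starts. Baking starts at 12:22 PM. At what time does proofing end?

4:24 PM

Proofing starts at 12:22 PM + 142 min = 2:44 PM.
Preheating the oven ends at 2:44 PM − 142 min = 12:22 PM.
Proofing ends at 12:22 PM + 242 min = 4:24 PM.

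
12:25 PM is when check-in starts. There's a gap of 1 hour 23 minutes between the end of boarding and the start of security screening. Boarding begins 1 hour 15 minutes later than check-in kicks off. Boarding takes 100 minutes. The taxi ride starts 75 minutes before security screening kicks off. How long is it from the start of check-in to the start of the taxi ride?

3 h 3 min

Boarding starts at 12:25 PM + 75 min = 1:40 PM.
Boarding ends at 1:40 PM + 100 min = 3:20 PM.
Security screening starts at 3:20 PM + 83 min = 4:43 PM.
The taxi ride starts at 4:43 PM − 75 min = 3:28 PM.
From 12:25 PM to 3:28 PM is 3 h 3 min.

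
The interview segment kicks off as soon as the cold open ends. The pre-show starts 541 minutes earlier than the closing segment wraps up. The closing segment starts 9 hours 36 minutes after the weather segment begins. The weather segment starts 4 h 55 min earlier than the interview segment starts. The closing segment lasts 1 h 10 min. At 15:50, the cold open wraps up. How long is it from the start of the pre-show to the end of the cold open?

The interview segment starts at 15:50.
The weather segment starts at 15:50 − 295 min = 10:55.
The closing segment starts at 10:55 + 576 min = 20:31.
The closing segment ends at 20:31 + 70 min = 21:41.
The pre-show starts at 21:41 − 541 min = 12:40.
From 12:40 to 15:50 is 3 h 10 min.

3 h 10 min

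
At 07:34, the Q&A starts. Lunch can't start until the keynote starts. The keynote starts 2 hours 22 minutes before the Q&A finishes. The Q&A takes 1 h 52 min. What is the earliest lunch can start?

The Q&A ends at 07:34 + 112 min = 09:26.
The keynote starts at 09:26 − 142 min = 07:04.
Lunch is bounded by the keynote, so the earliest it can start is 07:04.

07:04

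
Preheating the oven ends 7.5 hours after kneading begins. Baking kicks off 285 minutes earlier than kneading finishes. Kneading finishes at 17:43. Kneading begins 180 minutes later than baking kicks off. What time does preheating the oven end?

Baking starts at 17:43 − 285 min = 12:58.
Kneading starts at 12:58 + 180 min = 15:58.
Preheating the oven ends at 15:58 + 450 min = 23:28.

23:28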